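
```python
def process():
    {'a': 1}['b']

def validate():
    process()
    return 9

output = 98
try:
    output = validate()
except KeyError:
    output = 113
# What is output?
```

Step-by-step execution trace:
1. output starts at 98.
2. try: `validate()` calls `process()`.
3. `process()` evaluates `{'a': 1}['b']`, which raises KeyError; it propagates through validate (uncaught).
4. `return 9` in validate is not reached; the assignment to output does not complete.
5. `except KeyError` matches → output = 113.
Result: 113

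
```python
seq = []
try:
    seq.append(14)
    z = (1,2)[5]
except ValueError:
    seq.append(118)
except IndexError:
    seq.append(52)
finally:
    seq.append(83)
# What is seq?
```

Step-by-step execution trace:
1. try: `seq.append(14)` → seq = [14].
2. `z = (1,2)[5]` raises IndexError.
3. `except ValueError` does not match IndexError; skipped.
4. `except IndexError` matches → `seq.append(52)` → seq = [14, 52].
5. finally always runs: `seq.append(83)` → seq = [14, 52, 83].
Result: [14, 52, 83]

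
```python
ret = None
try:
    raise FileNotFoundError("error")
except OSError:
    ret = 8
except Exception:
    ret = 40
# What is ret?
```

Step-by-step execution trace:
1. `raise FileNotFoundError(...)` raises FileNotFoundError.
2. `except OSError` matches (FileNotFoundError is a subclass of OSError) → ret = 8.
3. `except Exception` is not reached.
Result: 8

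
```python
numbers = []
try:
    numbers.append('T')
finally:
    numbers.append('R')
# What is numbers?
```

Step-by-step execution trace:
1. try: `numbers.append('T')` → numbers = ['T'].
2. The try body completes without raising.
3. finally always runs: `numbers.append('R')` → numbers = ['T', 'R'].
Result: ['T', 'R']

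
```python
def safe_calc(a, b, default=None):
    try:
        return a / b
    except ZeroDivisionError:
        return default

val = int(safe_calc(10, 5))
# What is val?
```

Step-by-step execution trace:
1. `safe_calc(10, 5)` enters try: `return 10 / 5` → returns 2.0. No exception raised.
2. `except ZeroDivisionError` is skipped.
3. `int(2.0)` → 2 → val = 2.
Result: 2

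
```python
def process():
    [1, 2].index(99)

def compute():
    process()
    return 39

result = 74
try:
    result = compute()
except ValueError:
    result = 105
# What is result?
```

Step-by-step execution trace:
1. result starts at 74.
2. try: `compute()` calls `process()`.
3. `process()` evaluates `[1, 2].index(99)`, which raises ValueError; it propagates through compute (uncaught).
4. `return 39` in compute is not reached; the assignment to result does not complete.
5. `except ValueError` matches → result = 105.
Result: 105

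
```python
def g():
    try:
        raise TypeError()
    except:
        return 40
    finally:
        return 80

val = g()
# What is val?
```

Step-by-step execution trace:
1. `g()` enters try: `raise TypeError()` raises TypeError.
2. bare `except` matches → `return 40` sets pending return value 40.
3. Before returning, `finally: return 80` runs and overrides the pending return.
4. g() returns 80 → val = 80.
Result: 80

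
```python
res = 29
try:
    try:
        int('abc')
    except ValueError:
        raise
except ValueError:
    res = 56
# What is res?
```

Step-by-step execution trace:
1. Inner try: `int('abc')` raises ValueError.
2. Inner `except ValueError` matches; bare `raise` re-raises the same ValueError.
3. Outer `except ValueError` matches → res = 56.
Result: 56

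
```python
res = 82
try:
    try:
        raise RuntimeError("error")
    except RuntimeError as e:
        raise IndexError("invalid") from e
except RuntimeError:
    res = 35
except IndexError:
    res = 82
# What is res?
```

Step-by-step execution trace:
1. Inner try raises RuntimeError; inner `except RuntimeError as e` catches it.
2. `raise IndexError(...) from e` raises IndexError (RuntimeError is attached as __cause__, but only IndexError is active).
3. Outer `except RuntimeError` does not match IndexError; skipped.
4. Outer `except IndexError` matches → res = 82.
Result: 82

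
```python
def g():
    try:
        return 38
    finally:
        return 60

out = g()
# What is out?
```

Step-by-step execution trace:
1. `g()` enters try: `return 38` sets pending return value 38.
2. Before returning, `finally: return 60` runs and overrides the pending return.
3. g() returns 60 → out = 60.
Result: 60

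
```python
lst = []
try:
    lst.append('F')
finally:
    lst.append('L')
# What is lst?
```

Step-by-step execution trace:
1. try: `lst.append('F')` → lst = ['F'].
2. The try body completes without raising.
3. finally always runs: `lst.append('L')` → lst = ['F', 'L'].
Result: ['F', 'L']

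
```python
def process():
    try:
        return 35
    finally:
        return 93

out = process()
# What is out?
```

Step-by-step execution trace:
1. `process()` enters try: `return 35` sets pending return value 35.
2. Before returning, `finally: return 93` runs and overrides the pending return.
3. process() returns 93 → out = 93.
Result: 93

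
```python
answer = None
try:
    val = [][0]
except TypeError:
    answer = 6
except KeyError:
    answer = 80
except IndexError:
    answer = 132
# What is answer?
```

Step-by-step execution trace:
1. `val = [][0]` raises IndexError.
2. `except TypeError` does not match IndexError; skipped.
3. `except KeyError` does not match IndexError; skipped.
4. `except IndexError` matches → answer = 132.
Result: 132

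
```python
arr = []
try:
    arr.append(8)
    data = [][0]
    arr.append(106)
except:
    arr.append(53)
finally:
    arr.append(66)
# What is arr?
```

Step-by-step execution trace:
1. try: `arr.append(8)` → arr = [8].
2. `data = [][0]` raises IndexError; `arr.append(106)` is not reached.
3. bare `except` matches → `arr.append(53)` → arr = [8, 53].
4. finally always runs: `arr.append(66)` → arr = [8, 53, 66].
Result: [8, 53, 66]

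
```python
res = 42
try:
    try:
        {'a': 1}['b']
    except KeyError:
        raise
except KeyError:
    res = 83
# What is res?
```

Step-by-step execution trace:
1. Inner try: `{'a': 1}['b']` raises KeyError.
2. Inner `except KeyError` matches; bare `raise` re-raises the same KeyError.
3. Outer `except KeyError` matches → res = 83.
Result: 83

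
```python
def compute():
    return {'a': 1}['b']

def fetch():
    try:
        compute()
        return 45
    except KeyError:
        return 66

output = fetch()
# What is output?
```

Step-by-step execution trace:
1. `fetch()` calls `compute()`.
2. `compute()` evaluates `{'a': 1}['b']`, which raises KeyError; it propagates to the caller.
3. `return 45` is not reached.
4. `except KeyError` in fetch matches → returns 66.
5. output = 66.
Result: 66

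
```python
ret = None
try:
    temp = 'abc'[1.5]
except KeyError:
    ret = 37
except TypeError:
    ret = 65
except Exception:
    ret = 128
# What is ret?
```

Step-by-step execution trace:
1. `temp = 'abc'[1.5]` raises TypeError.
2. `except KeyError` does not match TypeError; skipped.
3. `except TypeError` matches → ret = 65.
4. Remaining except clauses are skipped.
Result: 65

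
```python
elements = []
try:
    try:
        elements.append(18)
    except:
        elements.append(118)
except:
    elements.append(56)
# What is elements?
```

Step-by-step execution trace:
1. Inner try: `elements.append(18)` → elements = [18]. No exception raised.
2. Inner `except` is skipped.
3. Inner try completes normally; outer `except` is skipped.
Result: [18]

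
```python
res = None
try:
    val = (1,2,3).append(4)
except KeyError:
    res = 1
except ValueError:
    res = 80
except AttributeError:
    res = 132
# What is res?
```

Step-by-step execution trace:
1. `val = (1,2,3).append(4)` raises AttributeError.
2. `except KeyError` does not match AttributeError; skipped.
3. `except ValueError` does not match AttributeError; skipped.
4. `except AttributeError` matches → res = 132.
Result: 132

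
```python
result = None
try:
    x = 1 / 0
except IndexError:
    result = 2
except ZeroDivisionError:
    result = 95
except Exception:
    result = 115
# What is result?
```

Step-by-step execution trace:
1. `x = 1 / 0` raises ZeroDivisionError.
2. `except IndexError` does not match ZeroDivisionError; skipped.
3. `except ZeroDivisionError` matches → result = 95.
4. Remaining except clauses are skipped.
Result: 95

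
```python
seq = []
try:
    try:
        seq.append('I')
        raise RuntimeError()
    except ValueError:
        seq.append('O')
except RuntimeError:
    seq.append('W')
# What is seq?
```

Step-by-step execution trace:
1. Inner try: `seq.append('I')` → seq = ['I'].
2. `raise RuntimeError()` raises RuntimeError.
3. Inner `except ValueError` does not match RuntimeError; exception propagates to outer try.
4. Outer `except RuntimeError` matches → `seq.append('W')` → seq = ['I', 'W'].
Result: ['I', 'W']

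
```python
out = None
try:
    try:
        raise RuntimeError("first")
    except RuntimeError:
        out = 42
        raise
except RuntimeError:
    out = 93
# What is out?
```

Step-by-step execution trace:
1. Inner try: `raise RuntimeError("first")` raises RuntimeError.
2. Inner `except RuntimeError` matches → out = 42.
3. bare `raise` re-raises the same RuntimeError.
4. Outer `except RuntimeError` matches → out = 93.
Result: 93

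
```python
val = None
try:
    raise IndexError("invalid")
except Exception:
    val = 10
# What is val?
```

Step-by-step execution trace:
1. `raise IndexError(...)` raises IndexError.
2. `except Exception` matches (IndexError is a subclass of Exception) → val = 10.
Result: 10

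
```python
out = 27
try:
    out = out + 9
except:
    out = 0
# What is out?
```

Step-by-step execution trace:
1. out starts at 27.
2. try: `out = out + 9` → out = 36. No exception raised.
3. `except` is skipped.
Result: 36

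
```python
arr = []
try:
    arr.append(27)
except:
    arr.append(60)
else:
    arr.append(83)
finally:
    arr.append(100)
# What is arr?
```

Step-by-step execution trace:
1. try: `arr.append(27)` → arr = [27]. No exception raised.
2. `except` is skipped.
3. `else` runs: `arr.append(83)` → arr = [27, 83].
4. `finally` always runs: `arr.append(100)` → arr = [27, 83, 100].
Result: [27, 83, 100]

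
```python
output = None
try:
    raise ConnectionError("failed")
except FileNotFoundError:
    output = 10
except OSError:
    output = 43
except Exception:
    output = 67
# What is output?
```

Step-by-step execution trace:
1. `raise ConnectionError(...)` raises ConnectionError.
2. `except FileNotFoundError` does not match (ConnectionError is not a subclass of FileNotFoundError); skipped.
3. `except OSError` matches (ConnectionError is a subclass of OSError) → output = 43.
4. `except Exception` is not reached.
Result: 43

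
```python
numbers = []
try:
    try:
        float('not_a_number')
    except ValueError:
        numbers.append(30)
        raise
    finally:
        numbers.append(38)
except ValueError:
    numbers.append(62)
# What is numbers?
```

Step-by-step execution trace:
1. Inner try: `float('not_a_number')` raises ValueError.
2. Inner `except ValueError` matches → `numbers.append(30)` → numbers = [30].
3. bare `raise` re-raises ValueError.
4. Inner `finally` runs during unwinding: `numbers.append(38)` → numbers = [30, 38].
5. Outer `except ValueError` matches → `numbers.append(62)` → numbers = [30, 38, 62].
Result: [30, 38, 62]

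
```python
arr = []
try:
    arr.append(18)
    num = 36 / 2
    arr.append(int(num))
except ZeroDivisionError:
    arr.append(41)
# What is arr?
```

Step-by-step execution trace:
1. try: `arr.append(18)` → arr = [18].
2. `num = 36 / 2` → num = 18.0. No exception raised.
3. `arr.append(int(num))` → arr = [18, 18].
4. `except ZeroDivisionError` is skipped (no exception was raised).
Result: [18, 18]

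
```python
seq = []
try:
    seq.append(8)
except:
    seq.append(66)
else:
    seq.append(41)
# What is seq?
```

Step-by-step execution trace:
1. try: `seq.append(8)` → seq = [8]. No exception raised.
2. `except` is skipped.
3. `else` runs (try completed without exception): `seq.append(41)` → seq = [8, 41].
Result: [8, 41]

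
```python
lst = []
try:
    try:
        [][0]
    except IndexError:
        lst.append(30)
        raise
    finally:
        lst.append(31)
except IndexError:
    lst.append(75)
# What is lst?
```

Step-by-step execution trace:
1. Inner try: `[][0]` raises IndexError.
2. Inner `except IndexError` matches → `lst.append(30)` → lst = [30].
3. bare `raise` re-raises IndexError.
4. Inner `finally` runs during unwinding: `lst.append(31)` → lst = [30, 31].
5. Outer `except IndexError` matches → `lst.append(75)` → lst = [30, 31, 75].
Result: [30, 31, 75]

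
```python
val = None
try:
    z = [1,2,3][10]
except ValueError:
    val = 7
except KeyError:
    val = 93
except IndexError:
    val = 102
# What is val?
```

Step-by-step execution trace:
1. `z = [1,2,3][10]` raises IndexError.
2. `except ValueError` does not match IndexError; skipped.
3. `except KeyError` does not match IndexError; skipped.
4. `except IndexError` matches → val = 102.
Result: 102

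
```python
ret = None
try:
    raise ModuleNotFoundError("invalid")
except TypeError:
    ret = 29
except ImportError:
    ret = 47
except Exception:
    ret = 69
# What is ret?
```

Step-by-step execution trace:
1. `raise ModuleNotFoundError(...)` raises ModuleNotFoundError.
2. `except TypeError` does not match (ModuleNotFoundError is not a subclass of TypeError); skipped.
3. `except ImportError` matches (ModuleNotFoundError is a subclass of ImportError) → ret = 47.
4. `except Exception` is not reached.
Result: 47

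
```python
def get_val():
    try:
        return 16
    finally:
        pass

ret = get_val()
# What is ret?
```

Step-by-step execution trace:
1. `get_val()` enters try: `return 16` sets pending return value 16.
2. Before returning, `finally: pass` runs (no effect).
3. get_val() returns 16 → ret = 16.
Result: 16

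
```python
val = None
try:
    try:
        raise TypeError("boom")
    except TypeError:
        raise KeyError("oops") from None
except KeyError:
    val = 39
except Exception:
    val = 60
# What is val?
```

Step-by-step execution trace:
1. Inner try raises TypeError; inner `except TypeError` catches it.
2. `raise KeyError(...) from None` raises KeyError (from None suppresses __context__, but the active exception is still KeyError).
3. Outer `except KeyError` matches → val = 39.
4. `except Exception` is not reached.
Result: 39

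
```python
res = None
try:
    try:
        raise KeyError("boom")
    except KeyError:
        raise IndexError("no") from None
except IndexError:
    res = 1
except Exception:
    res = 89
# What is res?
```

Step-by-step execution trace:
1. Inner try raises KeyError; inner `except KeyError` catches it.
2. `raise IndexError(...) from None` raises IndexError (from None suppresses __context__, but the active exception is still IndexError).
3. Outer `except IndexError` matches → res = 1.
4. `except Exception` is not reached.
Result: 1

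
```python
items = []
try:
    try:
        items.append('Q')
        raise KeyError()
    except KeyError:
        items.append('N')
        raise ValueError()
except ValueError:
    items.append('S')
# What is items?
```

Step-by-step execution trace:
1. Inner try: `items.append('Q')` → items = ['Q'].
2. `raise KeyError()` raises KeyError.
3. Inner `except KeyError` matches → `items.append('N')` → items = ['Q', 'N'].
4. `raise ValueError()` raises ValueError; propagates to outer try.
5. Outer `except ValueError` matches → `items.append('S')` → items = ['Q', 'N', 'S'].
Result: ['Q', 'N', 'S']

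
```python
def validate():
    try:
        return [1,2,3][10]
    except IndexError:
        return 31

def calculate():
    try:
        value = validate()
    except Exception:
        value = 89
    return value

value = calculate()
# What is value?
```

Step-by-step execution trace:
1. `calculate()` calls `validate()`.
2. In validate: `[1,2,3][10]` raises IndexError; `except IndexError` catches it → returns 31.
3. In calculate: `value = validate()` → value = 31. No exception reaches calculate.
4. `except Exception` is skipped; calculate returns 31.
5. value = 31.
Result: 31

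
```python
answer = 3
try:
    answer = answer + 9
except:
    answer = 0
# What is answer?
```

Step-by-step execution trace:
1. answer starts at 3.
2. try: `answer = answer + 9` → answer = 12. No exception raised.
3. `except` is skipped.
Result: 12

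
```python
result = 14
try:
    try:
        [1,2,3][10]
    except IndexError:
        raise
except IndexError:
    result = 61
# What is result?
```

Step-by-step execution trace:
1. Inner try: `[1,2,3][10]` raises IndexError.
2. Inner `except IndexError` matches; bare `raise` re-raises the same IndexError.
3. Outer `except IndexError` matches → result = 61.
Result: 61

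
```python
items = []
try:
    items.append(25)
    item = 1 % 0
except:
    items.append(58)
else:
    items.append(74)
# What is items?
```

Step-by-step execution trace:
1. try: `items.append(25)` → items = [25].
2. `item = 1 % 0` raises ZeroDivisionError.
3. bare `except` matches → `items.append(58)` → items = [25, 58].
4. `else` is skipped (an exception was raised).
Result: [25, 58]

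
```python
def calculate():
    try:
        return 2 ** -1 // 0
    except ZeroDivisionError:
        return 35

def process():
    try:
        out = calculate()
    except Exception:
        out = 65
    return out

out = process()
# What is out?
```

Step-by-step execution trace:
1. `process()` calls `calculate()`.
2. In calculate: `2 ** -1 // 0` raises ZeroDivisionError; `except ZeroDivisionError` catches it → returns 35.
3. In process: `out = calculate()` → out = 35. No exception reaches process.
4. `except Exception` is skipped; process returns 35.
5. out = 35.
Result: 35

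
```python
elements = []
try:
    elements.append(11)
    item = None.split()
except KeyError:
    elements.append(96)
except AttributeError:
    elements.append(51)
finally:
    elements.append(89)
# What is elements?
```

Step-by-step execution trace:
1. try: `elements.append(11)` → elements = [11].
2. `item = None.split()` raises AttributeError.
3. `except KeyError` does not match AttributeError; skipped.
4. `except AttributeError` matches → `elements.append(51)` → elements = [11, 51].
5. finally always runs: `elements.append(89)` → elements = [11, 51, 89].
Result: [11, 51, 89]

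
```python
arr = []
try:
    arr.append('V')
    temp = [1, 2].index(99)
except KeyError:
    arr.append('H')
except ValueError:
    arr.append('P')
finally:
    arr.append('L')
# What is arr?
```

Step-by-step execution trace:
1. try: `arr.append('V')` → arr = ['V'].
2. `temp = [1, 2].index(99)` raises ValueError.
3. `except KeyError` does not match ValueError; skipped.
4. `except ValueError` matches → `arr.append('P')` → arr = ['V', 'P'].
5. finally always runs: `arr.append('L')` → arr = ['V', 'P', 'L'].
Result: ['V', 'P', 'L']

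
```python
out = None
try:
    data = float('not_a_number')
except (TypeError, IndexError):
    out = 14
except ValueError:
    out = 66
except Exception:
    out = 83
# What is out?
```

Step-by-step execution trace:
1. `data = float('not_a_number')` raises ValueError.
2. `except (TypeError, IndexError)` does not match ValueError; skipped.
3. `except ValueError` matches (exact type match) → out = 66.
4. `except Exception` is not reached.
Result: 66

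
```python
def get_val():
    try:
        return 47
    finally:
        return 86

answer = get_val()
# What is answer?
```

Step-by-step execution trace:
1. `get_val()` enters try: `return 47` sets pending return value 47.
2. Before returning, `finally: return 86` runs and overrides the pending return.
3. get_val() returns 86 → answer = 86.
Result: 86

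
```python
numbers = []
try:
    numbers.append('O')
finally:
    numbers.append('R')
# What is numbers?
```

Step-by-step execution trace:
1. try: `numbers.append('O')` → numbers = ['O'].
2. The try body completes without raising.
3. finally always runs: `numbers.append('R')` → numbers = ['O', 'R'].
Result: ['O', 'R']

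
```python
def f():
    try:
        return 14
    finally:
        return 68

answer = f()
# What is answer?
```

Step-by-step execution trace:
1. `f()` enters try: `return 14` sets pending return value 14.
2. Before returning, `finally: return 68` runs and overrides the pending return.
3. f() returns 68 → answer = 68.
Result: 68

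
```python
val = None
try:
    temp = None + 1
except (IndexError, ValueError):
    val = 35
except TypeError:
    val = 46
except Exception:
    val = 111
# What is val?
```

Step-by-step execution trace:
1. `temp = None + 1` raises TypeError.
2. `except (IndexError, ValueError)` does not match TypeError; skipped.
3. `except TypeError` matches (exact type match) → val = 46.
4. `except Exception` is not reached.
Result: 46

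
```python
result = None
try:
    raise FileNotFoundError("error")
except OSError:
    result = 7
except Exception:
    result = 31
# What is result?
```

Step-by-step execution trace:
1. `raise FileNotFoundError(...)` raises FileNotFoundError.
2. `except OSError` matches (FileNotFoundError is a subclass of OSError) → result = 7.
3. `except Exception` is not reached.
Result: 7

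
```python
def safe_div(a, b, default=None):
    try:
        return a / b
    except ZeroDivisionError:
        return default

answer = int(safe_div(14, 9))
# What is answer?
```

Step-by-step execution trace:
1. `safe_div(14, 9)` enters try: `return 14 / 9` → returns 1.5555555555555556. No exception raised.
2. `except ZeroDivisionError` is skipped.
3. `int(1.5555555555555556)` → 1 → answer = 1.
Result: 1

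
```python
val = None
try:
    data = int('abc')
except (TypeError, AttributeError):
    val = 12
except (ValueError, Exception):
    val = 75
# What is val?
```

Step-by-step execution trace:
1. `data = int('abc')` raises ValueError.
2. `except (TypeError, AttributeError)` does not match ValueError; skipped.
3. `except (ValueError, Exception)` matches (ValueError is in the tuple) → val = 75.
Result: 75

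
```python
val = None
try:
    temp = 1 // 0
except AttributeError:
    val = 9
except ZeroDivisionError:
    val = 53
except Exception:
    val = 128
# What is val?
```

Step-by-step execution trace:
1. `temp = 1 // 0` raises ZeroDivisionError.
2. `except AttributeError` does not match ZeroDivisionError; skipped.
3. `except ZeroDivisionError` matches → val = 53.
4. Remaining except clauses are skipped.
Result: 53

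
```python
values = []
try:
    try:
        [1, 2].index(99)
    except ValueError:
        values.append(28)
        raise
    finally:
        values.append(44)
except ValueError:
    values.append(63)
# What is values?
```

Step-by-step execution trace:
1. Inner try: `[1, 2].index(99)` raises ValueError.
2. Inner `except ValueError` matches → `values.append(28)` → values = [28].
3. bare `raise` re-raises ValueError.
4. Inner `finally` runs during unwinding: `values.append(44)` → values = [28, 44].
5. Outer `except ValueError` matches → `values.append(63)` → values = [28, 44, 63].
Result: [28, 44, 63]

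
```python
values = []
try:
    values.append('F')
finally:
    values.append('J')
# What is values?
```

Step-by-step execution trace:
1. try: `values.append('F')` → values = ['F'].
2. The try body completes without raising.
3. finally always runs: `values.append('J')` → values = ['F', 'J'].
Result: ['F', 'J']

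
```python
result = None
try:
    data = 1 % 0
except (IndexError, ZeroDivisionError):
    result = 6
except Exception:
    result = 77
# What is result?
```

Step-by-step execution trace:
1. `data = 1 % 0` raises ZeroDivisionError.
2. `except (IndexError, ZeroDivisionError)` matches (ZeroDivisionError is in the tuple) → result = 6.
3. `except Exception` is not reached.
Result: 6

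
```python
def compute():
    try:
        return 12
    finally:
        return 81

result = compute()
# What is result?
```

Step-by-step execution trace:
1. `compute()` enters try: `return 12` sets pending return value 12.
2. Before returning, `finally: return 81` runs and overrides the pending return.
3. compute() returns 81 → result = 81.
Result: 81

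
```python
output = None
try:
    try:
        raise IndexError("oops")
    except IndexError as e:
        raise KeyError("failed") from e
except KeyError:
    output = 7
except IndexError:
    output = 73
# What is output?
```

Step-by-step execution trace:
1. Inner try raises IndexError; inner `except IndexError as e` catches it.
2. `raise KeyError(...) from e` raises KeyError (IndexError is attached as __cause__, but only KeyError is active).
3. Outer `except KeyError` matches → output = 7.
4. `except IndexError` is not reached.
Result: 7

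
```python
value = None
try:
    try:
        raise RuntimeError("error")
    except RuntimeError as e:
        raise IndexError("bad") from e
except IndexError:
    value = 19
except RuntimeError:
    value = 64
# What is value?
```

Step-by-step execution trace:
1. Inner try raises RuntimeError; inner `except RuntimeError as e` catches it.
2. `raise IndexError(...) from e` raises IndexError (RuntimeError is attached as __cause__, but only IndexError is active).
3. Outer `except IndexError` matches → value = 19.
4. `except RuntimeError` is not reached.
Result: 19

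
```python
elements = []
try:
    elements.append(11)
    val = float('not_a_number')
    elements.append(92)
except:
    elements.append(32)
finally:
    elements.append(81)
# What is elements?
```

Step-by-step execution trace:
1. try: `elements.append(11)` → elements = [11].
2. `val = float('not_a_number')` raises ValueError; `elements.append(92)` is not reached.
3. bare `except` matches → `elements.append(32)` → elements = [11, 32].
4. finally always runs: `elements.append(81)` → elements = [11, 32, 81].
Result: [11, 32, 81]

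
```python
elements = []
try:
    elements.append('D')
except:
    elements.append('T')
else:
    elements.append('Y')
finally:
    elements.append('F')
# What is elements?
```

Step-by-step execution trace:
1. try: `elements.append('D')` → elements = ['D']. No exception raised.
2. `except` is skipped.
3. `else` runs: `elements.append('Y')` → elements = ['D', 'Y'].
4. `finally` always runs: `elements.append('F')` → elements = ['D', 'Y', 'F'].
Result: ['D', 'Y', 'F']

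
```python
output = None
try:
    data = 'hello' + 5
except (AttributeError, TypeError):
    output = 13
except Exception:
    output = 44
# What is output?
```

Step-by-step execution trace:
1. `data = 'hello' + 5` raises TypeError.
2. `except (AttributeError, TypeError)` matches (TypeError is in the tuple) → output = 13.
3. `except Exception` is not reached.
Result: 13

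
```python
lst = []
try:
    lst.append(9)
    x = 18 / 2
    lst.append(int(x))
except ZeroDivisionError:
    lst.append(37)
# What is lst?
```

Step-by-step execution trace:
1. try: `lst.append(9)` → lst = [9].
2. `x = 18 / 2` → x = 9.0. No exception raised.
3. `lst.append(int(x))` → lst = [9, 9].
4. `except ZeroDivisionError` is skipped (no exception was raised).
Result: [9, 9]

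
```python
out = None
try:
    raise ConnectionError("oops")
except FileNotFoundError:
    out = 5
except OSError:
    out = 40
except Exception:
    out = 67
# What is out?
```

Step-by-step execution trace:
1. `raise ConnectionError(...)` raises ConnectionError.
2. `except FileNotFoundError` does not match (ConnectionError is not a subclass of FileNotFoundError); skipped.
3. `except OSError` matches (ConnectionError is a subclass of OSError) → out = 40.
4. `except Exception` is not reached.
Result: 40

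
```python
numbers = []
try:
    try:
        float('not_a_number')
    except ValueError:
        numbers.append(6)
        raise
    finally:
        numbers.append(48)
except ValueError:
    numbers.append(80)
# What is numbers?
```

Step-by-step execution trace:
1. Inner try: `float('not_a_number')` raises ValueError.
2. Inner `except ValueError` matches → `numbers.append(6)` → numbers = [6].
3. bare `raise` re-raises ValueError.
4. Inner `finally` runs during unwinding: `numbers.append(48)` → numbers = [6, 48].
5. Outer `except ValueError` matches → `numbers.append(80)` → numbers = [6, 48, 80].
Result: [6, 48, 80]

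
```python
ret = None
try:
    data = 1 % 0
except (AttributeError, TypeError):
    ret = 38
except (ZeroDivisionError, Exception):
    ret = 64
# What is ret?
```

Step-by-step execution trace:
1. `data = 1 % 0` raises ZeroDivisionError.
2. `except (AttributeError, TypeError)` does not match ZeroDivisionError; skipped.
3. `except (ZeroDivisionError, Exception)` matches (ZeroDivisionError is in the tuple) → ret = 64.
Result: 64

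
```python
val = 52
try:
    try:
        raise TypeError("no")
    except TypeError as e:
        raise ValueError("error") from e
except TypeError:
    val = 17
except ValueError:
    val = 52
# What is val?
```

Step-by-step execution trace:
1. Inner try raises TypeError; inner `except TypeError as e` catches it.
2. `raise ValueError(...) from e` raises ValueError (TypeError is attached as __cause__, but only ValueError is active).
3. Outer `except TypeError` does not match ValueError; skipped.
4. Outer `except ValueError` matches → val = 52.
Result: 52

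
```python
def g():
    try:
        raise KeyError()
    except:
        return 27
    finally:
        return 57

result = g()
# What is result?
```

Step-by-step execution trace:
1. `g()` enters try: `raise KeyError()` raises KeyError.
2. bare `except` matches → `return 27` sets pending return value 27.
3. Before returning, `finally: return 57` runs and overrides the pending return.
4. g() returns 57 → result = 57.
Result: 57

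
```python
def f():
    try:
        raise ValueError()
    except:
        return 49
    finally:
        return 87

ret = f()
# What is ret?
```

Step-by-step execution trace:
1. `f()` enters try: `raise ValueError()` raises ValueError.
2. bare `except` matches → `return 49` sets pending return value 49.
3. Before returning, `finally: return 87` runs and overrides the pending return.
4. f() returns 87 → ret = 87.
Result: 87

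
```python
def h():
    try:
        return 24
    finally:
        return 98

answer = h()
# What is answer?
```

Step-by-step execution trace:
1. `h()` enters try: `return 24` sets pending return value 24.
2. Before returning, `finally: return 98` runs and overrides the pending return.
3. h() returns 98 → answer = 98.
Result: 98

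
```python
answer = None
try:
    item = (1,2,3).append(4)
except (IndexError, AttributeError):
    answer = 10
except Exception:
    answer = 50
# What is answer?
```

Step-by-step execution trace:
1. `item = (1,2,3).append(4)` raises AttributeError.
2. `except (IndexError, AttributeError)` matches (AttributeError is in the tuple) → answer = 10.
3. `except Exception` is not reached.
Result: 10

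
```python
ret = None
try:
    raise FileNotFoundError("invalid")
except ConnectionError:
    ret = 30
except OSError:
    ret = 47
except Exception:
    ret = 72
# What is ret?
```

Step-by-step execution trace:
1. `raise FileNotFoundError(...)` raises FileNotFoundError.
2. `except ConnectionError` does not match (FileNotFoundError is not a subclass of ConnectionError); skipped.
3. `except OSError` matches (FileNotFoundError is a subclass of OSError) → ret = 47.
4. `except Exception` is not reached.
Result: 47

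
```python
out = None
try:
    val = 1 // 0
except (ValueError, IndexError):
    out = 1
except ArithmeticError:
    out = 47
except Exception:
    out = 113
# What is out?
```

Step-by-step execution trace:
1. `val = 1 // 0` raises ZeroDivisionError.
2. `except (ValueError, IndexError)` does not match ZeroDivisionError; skipped.
3. `except ArithmeticError` matches (ZeroDivisionError is a subclass of ArithmeticError) → out = 47.
4. `except Exception` is not reached.
Result: 47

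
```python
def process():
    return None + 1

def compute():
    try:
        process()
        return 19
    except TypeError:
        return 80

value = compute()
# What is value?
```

Step-by-step execution trace:
1. `compute()` calls `process()`.
2. `process()` evaluates `None + 1`, which raises TypeError; it propagates to the caller.
3. `return 19` is not reached.
4. `except TypeError` in compute matches → returns 80.
5. value = 80.
Result: 80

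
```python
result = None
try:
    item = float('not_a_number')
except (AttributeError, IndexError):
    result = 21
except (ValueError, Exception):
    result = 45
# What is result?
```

Step-by-step execution trace:
1. `item = float('not_a_number')` raises ValueError.
2. `except (AttributeError, IndexError)` does not match ValueError; skipped.
3. `except (ValueError, Exception)` matches (ValueError is in the tuple) → result = 45.
Result: 45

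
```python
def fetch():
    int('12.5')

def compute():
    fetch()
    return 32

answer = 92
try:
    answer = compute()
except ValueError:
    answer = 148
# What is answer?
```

Step-by-step execution trace:
1. answer starts at 92.
2. try: `compute()` calls `fetch()`.
3. `fetch()` evaluates `int('12.5')`, which raises ValueError; it propagates through compute (uncaught).
4. `return 32` in compute is not reached; the assignment to answer does not complete.
5. `except ValueError` matches → answer = 148.
Result: 148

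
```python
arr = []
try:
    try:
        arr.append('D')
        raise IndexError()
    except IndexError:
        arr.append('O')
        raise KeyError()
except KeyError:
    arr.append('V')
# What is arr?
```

Step-by-step execution trace:
1. Inner try: `arr.append('D')` → arr = ['D'].
2. `raise IndexError()` raises IndexError.
3. Inner `except IndexError` matches → `arr.append('O')` → arr = ['D', 'O'].
4. `raise KeyError()` raises KeyError; propagates to outer try.
5. Outer `except KeyError` matches → `arr.append('V')` → arr = ['D', 'O', 'V'].
Result: ['D', 'O', 'V']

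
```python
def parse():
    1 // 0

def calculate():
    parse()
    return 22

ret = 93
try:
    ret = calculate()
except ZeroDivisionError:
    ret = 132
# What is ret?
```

Step-by-step execution trace:
1. ret starts at 93.
2. try: `calculate()` calls `parse()`.
3. `parse()` evaluates `1 // 0`, which raises ZeroDivisionError; it propagates through calculate (uncaught).
4. `return 22` in calculate is not reached; the assignment to ret does not complete.
5. `except ZeroDivisionError` matches → ret = 132.
Result: 132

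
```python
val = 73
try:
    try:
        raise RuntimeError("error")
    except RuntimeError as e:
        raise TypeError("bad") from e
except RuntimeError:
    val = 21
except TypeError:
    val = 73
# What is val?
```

Step-by-step execution trace:
1. Inner try raises RuntimeError; inner `except RuntimeError as e` catches it.
2. `raise TypeError(...) from e` raises TypeError (RuntimeError is attached as __cause__, but only TypeError is active).
3. Outer `except RuntimeError` does not match TypeError; skipped.
4. Outer `except TypeError` matches → val = 73.
Result: 73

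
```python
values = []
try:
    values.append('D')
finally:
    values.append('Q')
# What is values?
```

Step-by-step execution trace:
1. try: `values.append('D')` → values = ['D'].
2. The try body completes without raising.
3. finally always runs: `values.append('Q')` → values = ['D', 'Q'].
Result: ['D', 'Q']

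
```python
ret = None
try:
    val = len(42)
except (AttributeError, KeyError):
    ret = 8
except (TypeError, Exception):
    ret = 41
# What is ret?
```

Step-by-step execution trace:
1. `val = len(42)` raises TypeError.
2. `except (AttributeError, KeyError)` does not match TypeError; skipped.
3. `except (TypeError, Exception)` matches (TypeError is in the tuple) → ret = 41.
Result: 41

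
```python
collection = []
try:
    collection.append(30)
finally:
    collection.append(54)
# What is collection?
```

Step-by-step execution trace:
1. try: `collection.append(30)` → collection = [30].
2. The try body completes without raising.
3. finally always runs: `collection.append(54)` → collection = [30, 54].
Result: [30, 54]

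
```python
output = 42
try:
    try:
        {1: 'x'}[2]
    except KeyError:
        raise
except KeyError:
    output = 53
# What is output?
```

Step-by-step execution trace:
1. Inner try: `{1: 'x'}[2]` raises KeyError.
2. Inner `except KeyError` matches; bare `raise` re-raises the same KeyError.
3. Outer `except KeyError` matches → output = 53.
Result: 53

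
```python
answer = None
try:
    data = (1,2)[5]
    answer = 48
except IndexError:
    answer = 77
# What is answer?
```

Step-by-step execution trace:
1. `data = (1,2)[5]` raises IndexError.
2. `answer = 48` is not reached.
3. `except IndexError` matches → answer = 77.
Result: 77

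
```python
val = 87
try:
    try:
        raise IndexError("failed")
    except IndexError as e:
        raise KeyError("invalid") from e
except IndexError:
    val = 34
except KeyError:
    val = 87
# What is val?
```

Step-by-step execution trace:
1. Inner try raises IndexError; inner `except IndexError as e` catches it.
2. `raise KeyError(...) from e` raises KeyError (IndexError is attached as __cause__, but only KeyError is active).
3. Outer `except IndexError` does not match KeyError; skipped.
4. Outer `except KeyError` matches → val = 87.
Result: 87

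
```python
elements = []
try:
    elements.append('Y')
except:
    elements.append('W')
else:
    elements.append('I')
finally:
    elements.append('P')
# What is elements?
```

Step-by-step execution trace:
1. try: `elements.append('Y')` → elements = ['Y']. No exception raised.
2. `except` is skipped.
3. `else` runs: `elements.append('I')` → elements = ['Y', 'I'].
4. `finally` always runs: `elements.append('P')` → elements = ['Y', 'I', 'P'].
Result: ['Y', 'I', 'P']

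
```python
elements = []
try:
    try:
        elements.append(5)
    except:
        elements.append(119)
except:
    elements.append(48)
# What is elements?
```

Step-by-step execution trace:
1. Inner try: `elements.append(5)` → elements = [5]. No exception raised.
2. Inner `except` is skipped.
3. Inner try completes normally; outer `except` is skipped.
Result: [5]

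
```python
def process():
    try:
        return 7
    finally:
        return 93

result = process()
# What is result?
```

Step-by-step execution trace:
1. `process()` enters try: `return 7` sets pending return value 7.
2. Before returning, `finally: return 93` runs and overrides the pending return.
3. process() returns 93 → result = 93.
Result: 93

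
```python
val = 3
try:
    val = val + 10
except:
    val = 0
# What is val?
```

Step-by-step execution trace:
1. val starts at 3.
2. try: `val = val + 10` → val = 13. No exception raised.
3. `except` is skipped.
Result: 13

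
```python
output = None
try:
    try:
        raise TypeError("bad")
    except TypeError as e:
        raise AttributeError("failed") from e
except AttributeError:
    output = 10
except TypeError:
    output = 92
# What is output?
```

Step-by-step execution trace:
1. Inner try raises TypeError; inner `except TypeError as e` catches it.
2. `raise AttributeError(...) from e` raises AttributeError (TypeError is attached as __cause__, but only AttributeError is active).
3. Outer `except AttributeError` matches → output = 10.
4. `except TypeError` is not reached.
Result: 10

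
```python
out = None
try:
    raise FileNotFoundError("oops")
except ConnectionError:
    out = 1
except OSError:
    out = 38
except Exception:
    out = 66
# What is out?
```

Step-by-step execution trace:
1. `raise FileNotFoundError(...)` raises FileNotFoundError.
2. `except ConnectionError` does not match (FileNotFoundError is not a subclass of ConnectionError); skipped.
3. `except OSError` matches (FileNotFoundError is a subclass of OSError) → out = 38.
4. `except Exception` is not reached.
Result: 38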